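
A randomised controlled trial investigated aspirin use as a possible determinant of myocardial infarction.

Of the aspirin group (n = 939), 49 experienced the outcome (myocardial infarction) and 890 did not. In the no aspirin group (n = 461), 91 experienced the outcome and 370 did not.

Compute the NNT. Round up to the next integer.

Risk in treated group = 49/939 = 0.05218; risk in control = 91/461 = 0.19740.
Absolute risk reduction = 0.19740 − 0.05218 = 0.14521
NNT = 1 / ARR = 1 / 0.14521 = 6.886 → round up → 7

7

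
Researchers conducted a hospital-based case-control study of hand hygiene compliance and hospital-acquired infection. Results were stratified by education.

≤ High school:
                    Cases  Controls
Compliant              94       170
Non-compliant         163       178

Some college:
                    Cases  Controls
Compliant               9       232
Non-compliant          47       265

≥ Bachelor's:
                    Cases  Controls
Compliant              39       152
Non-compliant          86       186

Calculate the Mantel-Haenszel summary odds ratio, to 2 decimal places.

0.51

OR_MH = Σ(aᵢdᵢ/nᵢ) / Σ(bᵢcᵢ/nᵢ), where nᵢ is the stratum total.
Stratum 1 (≤ High school): n = 605; a·d/n = 94·178/605 = 27.6562; b·c/n = 170·163/605 = 45.8017
Stratum 2 (Some college): n = 553; a·d/n = 9·265/553 = 4.3128; b·c/n = 232·47/553 = 19.7179
Stratum 3 (≥ Bachelor's): n = 463; a·d/n = 39·186/463 = 15.6674; b·c/n = 152·86/463 = 28.2333
OR_MH = (27.6562 + 4.3128 + 15.6674) / (45.8017 + 19.7179 + 28.2333) = 47.6364 / 93.7528 = 0.50811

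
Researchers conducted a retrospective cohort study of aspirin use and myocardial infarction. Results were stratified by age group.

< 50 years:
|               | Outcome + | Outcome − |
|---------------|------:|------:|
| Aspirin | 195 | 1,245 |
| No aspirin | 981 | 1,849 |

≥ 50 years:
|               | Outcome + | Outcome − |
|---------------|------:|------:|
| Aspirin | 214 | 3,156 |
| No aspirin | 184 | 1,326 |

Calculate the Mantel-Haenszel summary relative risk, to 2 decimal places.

0.43

RR_MH = Σ(aᵢ·n₀ᵢ/nᵢ) / Σ(cᵢ·n₁ᵢ/nᵢ), with n₁ᵢ = aᵢ+bᵢ (exposed), n₀ᵢ = cᵢ+dᵢ (unexposed), nᵢ = n₁ᵢ+n₀ᵢ.
Stratum 1 (< 50 years): n₁ = 1440, n₀ = 2830, n = 4270; a·n₀/n = 195·2830/4270 = 129.2389; c·n₁/n = 981·1440/4270 = 330.8290
Stratum 2 (≥ 50 years): n₁ = 3370, n₀ = 1510, n = 4880; a·n₀/n = 214·1510/4880 = 66.2172; c·n₁/n = 184·3370/4880 = 127.0656
RR_MH = (129.2389 + 66.2172) / (330.8290 + 127.0656) = 195.4561 / 457.8946 = 0.42686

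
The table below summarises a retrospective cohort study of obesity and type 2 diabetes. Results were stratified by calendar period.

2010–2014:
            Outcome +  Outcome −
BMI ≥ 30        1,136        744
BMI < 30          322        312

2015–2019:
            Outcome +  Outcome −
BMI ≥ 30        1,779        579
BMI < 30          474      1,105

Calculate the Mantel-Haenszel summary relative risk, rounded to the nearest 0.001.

1.906

RR_MH = Σ(aᵢ·n₀ᵢ/nᵢ) / Σ(cᵢ·n₁ᵢ/nᵢ), with n₁ᵢ = aᵢ+bᵢ (exposed), n₀ᵢ = cᵢ+dᵢ (unexposed), nᵢ = n₁ᵢ+n₀ᵢ.
Stratum 1 (2010–2014): n₁ = 1880, n₀ = 634, n = 2514; a·n₀/n = 1136·634/2514 = 286.4853; c·n₁/n = 322·1880/2514 = 240.7955
Stratum 2 (2015–2019): n₁ = 2358, n₀ = 1579, n = 3937; a·n₀/n = 1779·1579/3937 = 713.4978; c·n₁/n = 474·2358/3937 = 283.8943
RR_MH = (286.4853 + 713.4978) / (240.7955 + 283.8943) = 999.9831 / 524.6899 = 1.90586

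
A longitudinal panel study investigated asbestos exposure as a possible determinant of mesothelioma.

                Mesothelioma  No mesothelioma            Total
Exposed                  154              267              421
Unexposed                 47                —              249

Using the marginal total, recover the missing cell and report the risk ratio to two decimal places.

1.94

The missing cell is in the unexposed row: 249 − 47 = 202.
So a = 154, b = 267, c = 47, d = 202.
RR = [a/(a+b)] / [c/(c+d)] = (154/421) / (47/249) = 0.36580/0.18876 = 1.93794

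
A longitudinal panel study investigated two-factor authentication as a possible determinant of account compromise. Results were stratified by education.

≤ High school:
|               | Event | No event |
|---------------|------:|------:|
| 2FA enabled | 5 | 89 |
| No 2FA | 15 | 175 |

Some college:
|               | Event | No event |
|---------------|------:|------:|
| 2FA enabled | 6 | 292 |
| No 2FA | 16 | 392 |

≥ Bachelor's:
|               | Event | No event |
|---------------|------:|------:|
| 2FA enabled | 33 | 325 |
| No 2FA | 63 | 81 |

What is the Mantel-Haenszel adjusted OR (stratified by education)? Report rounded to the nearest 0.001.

OR_MH = Σ(aᵢdᵢ/nᵢ) / Σ(bᵢcᵢ/nᵢ), where nᵢ is the stratum total.
Stratum 1 (≤ High school): n = 284; a·d/n = 5·175/284 = 3.0810; b·c/n = 89·15/284 = 4.7007
Stratum 2 (Some college): n = 706; a·d/n = 6·392/706 = 3.3314; b·c/n = 292·16/706 = 6.6176
Stratum 3 (≥ Bachelor's): n = 502; a·d/n = 33·81/502 = 5.3247; b·c/n = 325·63/502 = 40.7869
OR_MH = (3.0810 + 3.3314 + 5.3247) / (4.7007 + 6.6176 + 40.7869) = 11.7371 / 52.1051 = 0.22526

0.225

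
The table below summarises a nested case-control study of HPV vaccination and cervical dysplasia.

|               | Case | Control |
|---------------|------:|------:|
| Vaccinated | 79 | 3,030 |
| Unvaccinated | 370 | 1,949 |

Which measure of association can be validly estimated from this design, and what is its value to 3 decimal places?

Cells: a = 79, b = 3030, c = 370, d = 1949.
This is a nested case-control study: participants were sampled on outcome status, so risks in the source population cannot be estimated directly — relative risk is not valid here. The odds ratio is the appropriate measure.
OR = (a·d)/(b·c) = (79 × 1949) / (3030 × 370) = 153971 / 1121100 = 0.13734

0.137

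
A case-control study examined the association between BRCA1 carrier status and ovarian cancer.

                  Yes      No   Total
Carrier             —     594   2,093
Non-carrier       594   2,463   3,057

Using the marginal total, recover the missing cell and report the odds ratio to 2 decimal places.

10.46

The missing cell is in the exposed row: 2093 − 594 = 1499.
So a = 1499, b = 594, c = 594, d = 2463.
OR = (a·d)/(b·c) = (1499 × 2463) / (594 × 594) = 3692037 / 352836 = 10.46389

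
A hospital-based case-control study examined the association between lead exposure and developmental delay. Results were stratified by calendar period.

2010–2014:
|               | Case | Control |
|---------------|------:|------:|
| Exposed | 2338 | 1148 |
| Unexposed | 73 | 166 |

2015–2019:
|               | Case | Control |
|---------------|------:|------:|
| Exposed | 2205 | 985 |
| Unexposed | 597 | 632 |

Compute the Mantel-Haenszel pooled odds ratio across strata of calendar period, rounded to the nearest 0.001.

2.697

OR_MH = Σ(aᵢdᵢ/nᵢ) / Σ(bᵢcᵢ/nᵢ), where nᵢ is the stratum total.
Stratum 1 (2010–2014): n = 3725; a·d/n = 2338·166/3725 = 104.1901; b·c/n = 1148·73/3725 = 22.4977
Stratum 2 (2015–2019): n = 4419; a·d/n = 2205·632/4419 = 315.3564; b·c/n = 985·597/4419 = 133.0720
OR_MH = (104.1901 + 315.3564) / (22.4977 + 133.0720) = 419.5465 / 155.5697 = 2.69684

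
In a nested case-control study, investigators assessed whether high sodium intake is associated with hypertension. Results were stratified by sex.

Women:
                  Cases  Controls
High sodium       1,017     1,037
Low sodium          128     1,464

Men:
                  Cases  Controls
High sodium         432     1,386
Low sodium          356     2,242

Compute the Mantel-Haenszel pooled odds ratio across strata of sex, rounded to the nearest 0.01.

4.24

OR_MH = Σ(aᵢdᵢ/nᵢ) / Σ(bᵢcᵢ/nᵢ), where nᵢ is the stratum total.
Stratum 1 (Women): n = 3646; a·d/n = 1017·1464/3646 = 408.3620; b·c/n = 1037·128/3646 = 36.4059
Stratum 2 (Men): n = 4416; a·d/n = 432·2242/4416 = 219.3261; b·c/n = 1386·356/4416 = 111.7337
OR_MH = (408.3620 + 219.3261) / (36.4059 + 111.7337) = 627.6881 / 148.1396 = 4.23714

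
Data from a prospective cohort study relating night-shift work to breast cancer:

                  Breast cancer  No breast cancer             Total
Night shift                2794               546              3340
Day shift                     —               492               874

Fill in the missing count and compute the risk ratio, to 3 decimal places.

The missing cell is in the unexposed row: 874 − 492 = 382.
So a = 2794, b = 546, c = 382, d = 492.
RR = [a/(a+b)] / [c/(c+d)] = (2794/3340) / (382/874) = 0.83653/0.43707 = 1.91394

1.914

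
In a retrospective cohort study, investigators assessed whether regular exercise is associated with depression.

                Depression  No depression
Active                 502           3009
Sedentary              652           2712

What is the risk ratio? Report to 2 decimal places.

0.74

Cells: a = 502, b = 3009, c = 652, d = 2712.
Risk in exposed = 502/3511 = 0.14298; risk in unexposed = 652/3364 = 0.19382.
RR = 0.14298 / 0.19382 = 0.73770
The risk is 26% lower among the exposed than among the unexposed.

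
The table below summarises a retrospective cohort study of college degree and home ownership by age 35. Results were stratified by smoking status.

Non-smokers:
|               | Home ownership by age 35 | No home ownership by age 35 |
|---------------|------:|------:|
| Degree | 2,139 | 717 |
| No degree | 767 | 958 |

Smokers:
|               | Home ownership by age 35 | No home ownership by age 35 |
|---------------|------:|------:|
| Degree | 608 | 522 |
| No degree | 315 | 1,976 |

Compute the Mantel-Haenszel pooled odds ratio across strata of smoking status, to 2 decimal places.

OR_MH = Σ(aᵢdᵢ/nᵢ) / Σ(bᵢcᵢ/nᵢ), where nᵢ is the stratum total.
Stratum 1 (Non-smokers): n = 4581; a·d/n = 2139·958/4581 = 447.3176; b·c/n = 717·767/4581 = 120.0478
Stratum 2 (Smokers): n = 3421; a·d/n = 608·1976/3421 = 351.1862; b·c/n = 522·315/3421 = 48.0649
OR_MH = (447.3176 + 351.1862) / (120.0478 + 48.0649) = 798.5038 / 168.1127 = 4.74981

4.75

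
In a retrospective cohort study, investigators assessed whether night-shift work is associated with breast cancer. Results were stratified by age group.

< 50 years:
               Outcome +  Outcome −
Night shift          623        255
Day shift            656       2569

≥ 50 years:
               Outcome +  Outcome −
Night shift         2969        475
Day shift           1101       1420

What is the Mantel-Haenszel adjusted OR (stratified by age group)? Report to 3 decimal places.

OR_MH = Σ(aᵢdᵢ/nᵢ) / Σ(bᵢcᵢ/nᵢ), where nᵢ is the stratum total.
Stratum 1 (< 50 years): n = 4103; a·d/n = 623·2569/4103 = 390.0773; b·c/n = 255·656/4103 = 40.7702
Stratum 2 (≥ 50 years): n = 5965; a·d/n = 2969·1420/5965 = 706.7863; b·c/n = 475·1101/5965 = 87.6739
OR_MH = (390.0773 + 706.7863) / (40.7702 + 87.6739) = 1096.8635 / 128.4441 = 8.53962

8.540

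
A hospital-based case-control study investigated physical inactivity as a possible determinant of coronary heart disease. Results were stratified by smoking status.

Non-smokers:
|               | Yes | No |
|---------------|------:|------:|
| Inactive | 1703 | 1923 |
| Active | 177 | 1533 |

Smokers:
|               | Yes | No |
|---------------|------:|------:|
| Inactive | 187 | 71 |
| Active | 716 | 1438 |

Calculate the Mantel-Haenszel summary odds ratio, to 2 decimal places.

7.08

OR_MH = Σ(aᵢdᵢ/nᵢ) / Σ(bᵢcᵢ/nᵢ), where nᵢ is the stratum total.
Stratum 1 (Non-smokers): n = 5336; a·d/n = 1703·1533/5336 = 489.2614; b·c/n = 1923·177/5336 = 63.7877
Stratum 2 (Smokers): n = 2412; a·d/n = 187·1438/2412 = 111.4867; b·c/n = 71·716/2412 = 21.0763
OR_MH = (489.2614 + 111.4867) / (63.7877 + 21.0763) = 600.7482 / 84.8640 = 7.07896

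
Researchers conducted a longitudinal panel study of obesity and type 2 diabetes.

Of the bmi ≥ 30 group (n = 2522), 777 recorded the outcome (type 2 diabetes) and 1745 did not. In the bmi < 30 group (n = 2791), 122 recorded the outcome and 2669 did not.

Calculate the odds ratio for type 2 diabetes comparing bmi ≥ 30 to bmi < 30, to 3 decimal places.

9.741

From the description: a = 777, b = 1745, c = 122, d = 2669.
OR = (a·d)/(b·c) = (777 × 2669) / (1745 × 122) = 2073813 / 212890 = 9.74124
The odds of type 2 diabetes are about 9.74 times as high in the bmi ≥ 30 group.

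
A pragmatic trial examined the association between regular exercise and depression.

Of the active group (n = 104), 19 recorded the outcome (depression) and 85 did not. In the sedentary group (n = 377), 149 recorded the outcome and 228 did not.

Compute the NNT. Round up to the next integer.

Risk in treated group = 19/104 = 0.18269; risk in control = 149/377 = 0.39523.
Absolute risk reduction = 0.39523 − 0.18269 = 0.21253
NNT = 1 / ARR = 1 / 0.21253 = 4.705 → round up → 5

5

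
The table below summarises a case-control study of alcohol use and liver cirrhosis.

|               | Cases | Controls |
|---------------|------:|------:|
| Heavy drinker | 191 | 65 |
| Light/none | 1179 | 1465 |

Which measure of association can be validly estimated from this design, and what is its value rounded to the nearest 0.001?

3.651

Cells: a = 191, b = 65, c = 1179, d = 1465.
This is a case-control study: participants were sampled on outcome status, so risks in the source population cannot be estimated directly — relative risk is not valid here. The odds ratio is the appropriate measure.
OR = (a·d)/(b·c) = (191 × 1465) / (65 × 1179) = 279815 / 76635 = 3.65127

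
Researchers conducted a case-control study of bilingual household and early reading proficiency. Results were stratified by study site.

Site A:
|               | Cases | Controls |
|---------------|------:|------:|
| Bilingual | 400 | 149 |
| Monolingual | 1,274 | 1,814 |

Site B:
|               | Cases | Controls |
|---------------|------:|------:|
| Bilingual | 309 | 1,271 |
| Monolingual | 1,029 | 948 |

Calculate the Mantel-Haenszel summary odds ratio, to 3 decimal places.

OR_MH = Σ(aᵢdᵢ/nᵢ) / Σ(bᵢcᵢ/nᵢ), where nᵢ is the stratum total.
Stratum 1 (Site A): n = 3637; a·d/n = 400·1814/3637 = 199.5051; b·c/n = 149·1274/3637 = 52.1930
Stratum 2 (Site B): n = 3557; a·d/n = 309·948/3557 = 82.3537; b·c/n = 1271·1029/3557 = 367.6860
OR_MH = (199.5051 + 82.3537) / (52.1930 + 367.6860) = 281.8588 / 419.8790 = 0.67129

0.671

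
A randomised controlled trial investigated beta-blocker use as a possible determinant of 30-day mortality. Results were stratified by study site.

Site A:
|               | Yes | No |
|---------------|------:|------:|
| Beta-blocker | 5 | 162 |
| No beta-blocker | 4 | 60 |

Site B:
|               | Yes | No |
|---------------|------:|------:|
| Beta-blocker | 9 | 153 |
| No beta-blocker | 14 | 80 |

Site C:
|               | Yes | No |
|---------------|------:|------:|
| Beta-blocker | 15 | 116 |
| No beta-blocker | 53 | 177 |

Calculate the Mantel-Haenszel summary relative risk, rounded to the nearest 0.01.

RR_MH = Σ(aᵢ·n₀ᵢ/nᵢ) / Σ(cᵢ·n₁ᵢ/nᵢ), with n₁ᵢ = aᵢ+bᵢ (exposed), n₀ᵢ = cᵢ+dᵢ (unexposed), nᵢ = n₁ᵢ+n₀ᵢ.
Stratum 1 (Site A): n₁ = 167, n₀ = 64, n = 231; a·n₀/n = 5·64/231 = 1.3853; c·n₁/n = 4·167/231 = 2.8918
Stratum 2 (Site B): n₁ = 162, n₀ = 94, n = 256; a·n₀/n = 9·94/256 = 3.3047; c·n₁/n = 14·162/256 = 8.8594
Stratum 3 (Site C): n₁ = 131, n₀ = 230, n = 361; a·n₀/n = 15·230/361 = 9.5568; c·n₁/n = 53·131/361 = 19.2327
RR_MH = (1.3853 + 3.3047 + 9.5568) / (2.8918 + 8.8594 + 19.2327) = 14.2468 / 30.9838 = 0.45981

0.46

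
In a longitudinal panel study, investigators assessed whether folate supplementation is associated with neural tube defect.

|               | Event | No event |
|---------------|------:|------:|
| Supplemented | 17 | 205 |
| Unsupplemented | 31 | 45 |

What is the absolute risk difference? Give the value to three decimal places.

-0.331

Cells: a = 17, b = 205, c = 31, d = 45.
Risk in exposed = 17/222 = 0.076577; risk in unexposed = 31/76 = 0.407895.
Risk difference = 0.076577 − 0.407895 = -0.331318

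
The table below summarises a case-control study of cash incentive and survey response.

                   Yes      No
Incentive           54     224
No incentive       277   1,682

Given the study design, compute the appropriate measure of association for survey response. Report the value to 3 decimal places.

1.464

Cells: a = 54, b = 224, c = 277, d = 1682.
This is a case-control study: participants were sampled on outcome status, so risks in the source population cannot be estimated directly — relative risk is not valid here. The odds ratio is the appropriate measure.
OR = (a·d)/(b·c) = (54 × 1682) / (224 × 277) = 90828 / 62048 = 1.46383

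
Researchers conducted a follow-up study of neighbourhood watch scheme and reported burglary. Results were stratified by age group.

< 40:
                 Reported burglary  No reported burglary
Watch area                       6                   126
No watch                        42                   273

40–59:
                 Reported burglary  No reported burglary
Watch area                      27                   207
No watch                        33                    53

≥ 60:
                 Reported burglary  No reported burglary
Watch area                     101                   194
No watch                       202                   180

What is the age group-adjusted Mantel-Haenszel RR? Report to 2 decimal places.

0.55

RR_MH = Σ(aᵢ·n₀ᵢ/nᵢ) / Σ(cᵢ·n₁ᵢ/nᵢ), with n₁ᵢ = aᵢ+bᵢ (exposed), n₀ᵢ = cᵢ+dᵢ (unexposed), nᵢ = n₁ᵢ+n₀ᵢ.
Stratum 1 (< 40): n₁ = 132, n₀ = 315, n = 447; a·n₀/n = 6·315/447 = 4.2282; c·n₁/n = 42·132/447 = 12.4027
Stratum 2 (40–59): n₁ = 234, n₀ = 86, n = 320; a·n₀/n = 27·86/320 = 7.2562; c·n₁/n = 33·234/320 = 24.1313
Stratum 3 (≥ 60): n₁ = 295, n₀ = 382, n = 677; a·n₀/n = 101·382/677 = 56.9897; c·n₁/n = 202·295/677 = 88.0207
RR_MH = (4.2282 + 7.2562 + 56.9897) / (12.4027 + 24.1313 + 88.0207) = 68.4741 / 124.5546 = 0.54975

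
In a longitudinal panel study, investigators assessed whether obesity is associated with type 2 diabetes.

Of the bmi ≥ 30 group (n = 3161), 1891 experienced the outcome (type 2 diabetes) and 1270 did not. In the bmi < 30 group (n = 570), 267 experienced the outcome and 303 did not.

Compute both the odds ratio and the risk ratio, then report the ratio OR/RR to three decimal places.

From the description: a = 1891, b = 1270, c = 267, d = 303.
OR = (1891·303)/(1270·267) = 572973/339090 = 1.68974
Risk in exposed = 1891/3161 = 0.59823; risk in unexposed = 267/570 = 0.46842; RR = 1.27712
OR/RR = 1.68974 / 1.27712 = 1.32309
The outcome is not rare, so the OR lies further from 1 than the RR.

1.323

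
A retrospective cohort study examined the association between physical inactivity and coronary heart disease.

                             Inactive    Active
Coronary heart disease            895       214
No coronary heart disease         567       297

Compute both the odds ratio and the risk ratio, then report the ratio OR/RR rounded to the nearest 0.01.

Reading the table with exposure as columns: a = 895 (Inactive, case), b = 567 (Inactive, non-case), c = 214 (Active, case), d = 297.
OR = (895·297)/(567·214) = 265815/121338 = 2.19070
Risk in exposed = 895/1462 = 0.61218; risk in unexposed = 214/511 = 0.41879; RR = 1.46178
OR/RR = 2.19070 / 1.46178 = 1.49865
The outcome is not rare, so the OR lies further from 1 than the RR.

1.50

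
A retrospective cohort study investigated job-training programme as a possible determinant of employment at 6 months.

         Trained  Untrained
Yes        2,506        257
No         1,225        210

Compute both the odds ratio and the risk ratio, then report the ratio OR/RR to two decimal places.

Reading the table with exposure as columns: a = 2506 (Trained, case), b = 1225 (Trained, non-case), c = 257 (Untrained, case), d = 210.
OR = (2506·210)/(1225·257) = 526260/314825 = 1.67160
Risk in exposed = 2506/3731 = 0.67167; risk in unexposed = 257/467 = 0.55032; RR = 1.22051
OR/RR = 1.67160 / 1.22051 = 1.36959
The outcome is not rare, so the OR lies further from 1 than the RR.

1.37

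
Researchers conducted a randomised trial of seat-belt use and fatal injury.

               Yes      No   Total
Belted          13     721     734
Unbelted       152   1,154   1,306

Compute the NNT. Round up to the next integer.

11

Risk in treated group = 13/734 = 0.01771; risk in control = 152/1306 = 0.11639.
Absolute risk reduction = 0.11639 − 0.01771 = 0.09867
NNT = 1 / ARR = 1 / 0.09867 = 10.134 → round up → 11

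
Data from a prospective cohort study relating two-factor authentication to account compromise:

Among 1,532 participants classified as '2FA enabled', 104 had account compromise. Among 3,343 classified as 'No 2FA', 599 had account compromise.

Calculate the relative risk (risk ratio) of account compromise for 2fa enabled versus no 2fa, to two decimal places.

0.38

From the description: a = 104, b = 1428, c = 599, d = 2744.
Risk in exposed = 104/1532 = 0.06789; risk in unexposed = 599/3343 = 0.17918.
RR = 0.06789 / 0.17918 = 0.37886
The risk is 62% lower among the exposed than among the unexposed.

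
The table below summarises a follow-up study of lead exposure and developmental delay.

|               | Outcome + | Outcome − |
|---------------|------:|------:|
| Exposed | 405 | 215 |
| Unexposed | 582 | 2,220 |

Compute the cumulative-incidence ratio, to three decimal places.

3.145

Cells: a = 405, b = 215, c = 582, d = 2220.
Risk in exposed = 405/620 = 0.65323; risk in unexposed = 582/2802 = 0.20771.
RR = 0.65323 / 0.20771 = 3.14491
The risk among the exposed is 3.14 times that among the unexposed.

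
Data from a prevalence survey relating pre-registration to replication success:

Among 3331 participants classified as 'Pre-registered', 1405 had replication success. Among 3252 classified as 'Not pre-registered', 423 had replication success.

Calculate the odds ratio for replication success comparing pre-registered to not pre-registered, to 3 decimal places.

From the description: a = 1405, b = 1926, c = 423, d = 2829.
OR = (a·d)/(b·c) = (1405 × 2829) / (1926 × 423) = 3974745 / 814698 = 4.87880
The odds of replication success are about 4.88 times as high in the pre-registered group.

4.879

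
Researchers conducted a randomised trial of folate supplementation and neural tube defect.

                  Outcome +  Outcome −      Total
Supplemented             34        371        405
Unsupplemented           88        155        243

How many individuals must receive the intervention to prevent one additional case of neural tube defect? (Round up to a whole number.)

Risk in treated group = 34/405 = 0.08395; risk in control = 88/243 = 0.36214.
Absolute risk reduction = 0.36214 − 0.08395 = 0.27819
NNT = 1 / ARR = 1 / 0.27819 = 3.595 → round up → 4

4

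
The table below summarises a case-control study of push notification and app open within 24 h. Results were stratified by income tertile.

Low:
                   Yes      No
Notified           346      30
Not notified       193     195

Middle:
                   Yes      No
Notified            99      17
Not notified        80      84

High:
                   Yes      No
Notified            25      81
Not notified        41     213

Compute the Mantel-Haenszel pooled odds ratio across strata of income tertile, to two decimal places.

OR_MH = Σ(aᵢdᵢ/nᵢ) / Σ(bᵢcᵢ/nᵢ), where nᵢ is the stratum total.
Stratum 1 (Low): n = 764; a·d/n = 346·195/764 = 88.3115; b·c/n = 30·193/764 = 7.5785
Stratum 2 (Middle): n = 280; a·d/n = 99·84/280 = 29.7000; b·c/n = 17·80/280 = 4.8571
Stratum 3 (High): n = 360; a·d/n = 25·213/360 = 14.7917; b·c/n = 81·41/360 = 9.2250
OR_MH = (88.3115 + 29.7000 + 14.7917) / (7.5785 + 4.8571 + 9.2250) = 132.8032 / 21.6607 = 6.13107

6.13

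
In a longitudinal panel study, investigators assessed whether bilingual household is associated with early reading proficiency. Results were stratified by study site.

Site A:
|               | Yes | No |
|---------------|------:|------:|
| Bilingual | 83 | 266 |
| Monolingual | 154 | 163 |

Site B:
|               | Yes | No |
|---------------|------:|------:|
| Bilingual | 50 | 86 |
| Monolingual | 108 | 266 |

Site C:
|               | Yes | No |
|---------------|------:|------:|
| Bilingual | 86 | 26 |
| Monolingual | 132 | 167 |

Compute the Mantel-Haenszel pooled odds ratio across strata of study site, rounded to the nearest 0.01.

OR_MH = Σ(aᵢdᵢ/nᵢ) / Σ(bᵢcᵢ/nᵢ), where nᵢ is the stratum total.
Stratum 1 (Site A): n = 666; a·d/n = 83·163/666 = 20.3138; b·c/n = 266·154/666 = 61.5075
Stratum 2 (Site B): n = 510; a·d/n = 50·266/510 = 26.0784; b·c/n = 86·108/510 = 18.2118
Stratum 3 (Site C): n = 411; a·d/n = 86·167/411 = 34.9440; b·c/n = 26·132/411 = 8.3504
OR_MH = (20.3138 + 26.0784 + 34.9440) / (61.5075 + 18.2118 + 8.3504) = 81.3363 / 88.0696 = 0.92355

0.92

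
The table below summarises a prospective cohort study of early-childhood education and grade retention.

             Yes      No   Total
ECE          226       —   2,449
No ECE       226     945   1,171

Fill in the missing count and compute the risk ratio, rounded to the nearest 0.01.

The missing cell is in the exposed row: 2449 − 226 = 2223.
So a = 226, b = 2223, c = 226, d = 945.
RR = [a/(a+b)] / [c/(c+d)] = (226/2449) / (226/1171) = 0.09228/0.19300 = 0.47815

0.48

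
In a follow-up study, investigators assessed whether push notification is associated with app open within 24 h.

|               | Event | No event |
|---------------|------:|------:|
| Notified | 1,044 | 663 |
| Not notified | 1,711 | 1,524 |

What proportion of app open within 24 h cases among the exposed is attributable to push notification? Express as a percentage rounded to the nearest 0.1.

13.5

Cells: a = 1044, b = 663, c = 1711, d = 1524.
Risk in exposed = 1044/1707 = 0.61160; risk in unexposed = 1711/3235 = 0.52890.
RR = 0.61160/0.52890 = 1.15636
AR% = (RR − 1)/RR × 100 = (1.15636 − 1)/1.15636 × 100 = 13.5214%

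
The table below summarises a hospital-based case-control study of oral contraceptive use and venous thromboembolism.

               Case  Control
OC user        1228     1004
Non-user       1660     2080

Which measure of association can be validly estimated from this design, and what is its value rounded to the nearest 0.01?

1.53

Cells: a = 1228, b = 1004, c = 1660, d = 2080.
This is a hospital-based case-control study: participants were sampled on outcome status, so risks in the source population cannot be estimated directly — relative risk is not valid here. The odds ratio is the appropriate measure.
OR = (a·d)/(b·c) = (1228 × 2080) / (1004 × 1660) = 2554240 / 1666640 = 1.53257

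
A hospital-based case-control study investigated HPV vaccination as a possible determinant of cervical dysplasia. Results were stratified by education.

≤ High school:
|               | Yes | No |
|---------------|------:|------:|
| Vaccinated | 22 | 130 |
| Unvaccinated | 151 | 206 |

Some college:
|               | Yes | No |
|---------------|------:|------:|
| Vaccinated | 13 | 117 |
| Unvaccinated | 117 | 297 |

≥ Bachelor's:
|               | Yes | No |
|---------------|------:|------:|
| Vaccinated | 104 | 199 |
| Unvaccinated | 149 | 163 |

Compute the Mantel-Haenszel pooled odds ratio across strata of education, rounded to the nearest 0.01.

OR_MH = Σ(aᵢdᵢ/nᵢ) / Σ(bᵢcᵢ/nᵢ), where nᵢ is the stratum total.
Stratum 1 (≤ High school): n = 509; a·d/n = 22·206/509 = 8.9037; b·c/n = 130·151/509 = 38.5658
Stratum 2 (Some college): n = 544; a·d/n = 13·297/544 = 7.0974; b·c/n = 117·117/544 = 25.1636
Stratum 3 (≥ Bachelor's): n = 615; a·d/n = 104·163/615 = 27.5642; b·c/n = 199·149/615 = 48.2130
OR_MH = (8.9037 + 7.0974 + 27.5642) / (38.5658 + 25.1636 + 48.2130) = 43.5654 / 111.9424 = 0.38918

0.39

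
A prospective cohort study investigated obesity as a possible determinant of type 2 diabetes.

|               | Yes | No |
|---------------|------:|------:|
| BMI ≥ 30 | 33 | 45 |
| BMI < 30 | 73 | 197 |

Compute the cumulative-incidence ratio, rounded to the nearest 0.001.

1.565

Cells: a = 33, b = 45, c = 73, d = 197.
Risk in exposed = 33/78 = 0.42308; risk in unexposed = 73/270 = 0.27037.
RR = 0.42308 / 0.27037 = 1.56481
The risk among the exposed is 1.56 times that among the unexposed.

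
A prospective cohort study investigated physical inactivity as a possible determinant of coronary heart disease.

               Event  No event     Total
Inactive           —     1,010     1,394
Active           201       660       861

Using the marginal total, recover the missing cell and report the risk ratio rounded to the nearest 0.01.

1.18

The missing cell is in the exposed row: 1394 − 1010 = 384.
So a = 384, b = 1010, c = 201, d = 660.
RR = [a/(a+b)] / [c/(c+d)] = (384/1394) / (201/861) = 0.27547/0.23345 = 1.17998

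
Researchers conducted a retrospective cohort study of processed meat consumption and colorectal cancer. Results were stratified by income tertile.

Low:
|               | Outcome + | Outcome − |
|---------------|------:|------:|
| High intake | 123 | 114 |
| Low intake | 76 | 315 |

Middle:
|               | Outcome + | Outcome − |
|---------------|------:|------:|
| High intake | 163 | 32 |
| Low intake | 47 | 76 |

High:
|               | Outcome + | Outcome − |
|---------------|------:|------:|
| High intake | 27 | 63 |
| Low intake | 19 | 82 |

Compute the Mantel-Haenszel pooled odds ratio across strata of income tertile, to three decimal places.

4.527

OR_MH = Σ(aᵢdᵢ/nᵢ) / Σ(bᵢcᵢ/nᵢ), where nᵢ is the stratum total.
Stratum 1 (Low): n = 628; a·d/n = 123·315/628 = 61.6959; b·c/n = 114·76/628 = 13.7962
Stratum 2 (Middle): n = 318; a·d/n = 163·76/318 = 38.9560; b·c/n = 32·47/318 = 4.7296
Stratum 3 (High): n = 191; a·d/n = 27·82/191 = 11.5916; b·c/n = 63·19/191 = 6.2670
OR_MH = (61.6959 + 38.9560 + 11.5916) / (13.7962 + 4.7296 + 6.2670) = 112.2435 / 24.7928 = 4.52727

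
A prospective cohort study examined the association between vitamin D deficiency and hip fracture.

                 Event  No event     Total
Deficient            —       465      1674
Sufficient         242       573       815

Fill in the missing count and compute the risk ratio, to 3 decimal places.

The missing cell is in the exposed row: 1674 − 465 = 1209.
So a = 1209, b = 465, c = 242, d = 573.
RR = [a/(a+b)] / [c/(c+d)] = (1209/1674) / (242/815) = 0.72222/0.29693 = 2.43228

2.432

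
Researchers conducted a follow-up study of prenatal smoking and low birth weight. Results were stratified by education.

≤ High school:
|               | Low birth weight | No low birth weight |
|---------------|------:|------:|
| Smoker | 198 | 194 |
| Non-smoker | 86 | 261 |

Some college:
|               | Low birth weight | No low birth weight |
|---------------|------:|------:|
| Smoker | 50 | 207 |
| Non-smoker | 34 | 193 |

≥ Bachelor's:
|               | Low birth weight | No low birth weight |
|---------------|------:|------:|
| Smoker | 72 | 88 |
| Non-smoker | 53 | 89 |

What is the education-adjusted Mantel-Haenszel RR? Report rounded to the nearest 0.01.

RR_MH = Σ(aᵢ·n₀ᵢ/nᵢ) / Σ(cᵢ·n₁ᵢ/nᵢ), with n₁ᵢ = aᵢ+bᵢ (exposed), n₀ᵢ = cᵢ+dᵢ (unexposed), nᵢ = n₁ᵢ+n₀ᵢ.
Stratum 1 (≤ High school): n₁ = 392, n₀ = 347, n = 739; a·n₀/n = 198·347/739 = 92.9716; c·n₁/n = 86·392/739 = 45.6184
Stratum 2 (Some college): n₁ = 257, n₀ = 227, n = 484; a·n₀/n = 50·227/484 = 23.4504; c·n₁/n = 34·257/484 = 18.0537
Stratum 3 (≥ Bachelor's): n₁ = 160, n₀ = 142, n = 302; a·n₀/n = 72·142/302 = 33.8543; c·n₁/n = 53·160/302 = 28.0795
RR_MH = (92.9716 + 23.4504 + 33.8543) / (45.6184 + 18.0537 + 28.0795) = 150.2763 / 91.7516 = 1.63786

1.64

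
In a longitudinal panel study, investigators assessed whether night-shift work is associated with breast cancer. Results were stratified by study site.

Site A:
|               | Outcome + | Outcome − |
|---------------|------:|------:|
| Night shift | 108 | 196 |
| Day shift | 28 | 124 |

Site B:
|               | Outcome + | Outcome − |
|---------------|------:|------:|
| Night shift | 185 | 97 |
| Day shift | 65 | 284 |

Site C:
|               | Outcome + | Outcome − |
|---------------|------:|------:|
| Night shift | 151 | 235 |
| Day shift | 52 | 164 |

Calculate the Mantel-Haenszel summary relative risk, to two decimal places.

RR_MH = Σ(aᵢ·n₀ᵢ/nᵢ) / Σ(cᵢ·n₁ᵢ/nᵢ), with n₁ᵢ = aᵢ+bᵢ (exposed), n₀ᵢ = cᵢ+dᵢ (unexposed), nᵢ = n₁ᵢ+n₀ᵢ.
Stratum 1 (Site A): n₁ = 304, n₀ = 152, n = 456; a·n₀/n = 108·152/456 = 36.0000; c·n₁/n = 28·304/456 = 18.6667
Stratum 2 (Site B): n₁ = 282, n₀ = 349, n = 631; a·n₀/n = 185·349/631 = 102.3217; c·n₁/n = 65·282/631 = 29.0491
Stratum 3 (Site C): n₁ = 386, n₀ = 216, n = 602; a·n₀/n = 151·216/602 = 54.1794; c·n₁/n = 52·386/602 = 33.3422
RR_MH = (36.0000 + 102.3217 + 54.1794) / (18.6667 + 29.0491 + 33.3422) = 192.5011 / 81.0580 = 2.37486

2.37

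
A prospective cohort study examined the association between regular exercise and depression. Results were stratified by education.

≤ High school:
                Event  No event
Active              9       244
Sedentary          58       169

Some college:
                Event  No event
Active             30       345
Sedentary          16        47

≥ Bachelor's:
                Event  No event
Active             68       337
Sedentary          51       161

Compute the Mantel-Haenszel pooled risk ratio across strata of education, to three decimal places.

0.411

RR_MH = Σ(aᵢ·n₀ᵢ/nᵢ) / Σ(cᵢ·n₁ᵢ/nᵢ), with n₁ᵢ = aᵢ+bᵢ (exposed), n₀ᵢ = cᵢ+dᵢ (unexposed), nᵢ = n₁ᵢ+n₀ᵢ.
Stratum 1 (≤ High school): n₁ = 253, n₀ = 227, n = 480; a·n₀/n = 9·227/480 = 4.2562; c·n₁/n = 58·253/480 = 30.5708
Stratum 2 (Some college): n₁ = 375, n₀ = 63, n = 438; a·n₀/n = 30·63/438 = 4.3151; c·n₁/n = 16·375/438 = 13.6986
Stratum 3 (≥ Bachelor's): n₁ = 405, n₀ = 212, n = 617; a·n₀/n = 68·212/617 = 23.3647; c·n₁/n = 51·405/617 = 33.4765
RR_MH = (4.2562 + 4.3151 + 23.3647) / (30.5708 + 13.6986 + 33.4765) = 31.9360 / 77.7460 = 0.41077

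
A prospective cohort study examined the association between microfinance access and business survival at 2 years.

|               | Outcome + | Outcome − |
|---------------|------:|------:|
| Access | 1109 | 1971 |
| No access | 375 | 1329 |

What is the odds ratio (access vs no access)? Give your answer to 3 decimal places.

1.994

Cells: a = 1109, b = 1971, c = 375, d = 1329.
OR = (a·d)/(b·c) = (1109 × 1329) / (1971 × 375) = 1473861 / 739125 = 1.99406
The odds of business survival at 2 years are about 1.99 times as high in the access group.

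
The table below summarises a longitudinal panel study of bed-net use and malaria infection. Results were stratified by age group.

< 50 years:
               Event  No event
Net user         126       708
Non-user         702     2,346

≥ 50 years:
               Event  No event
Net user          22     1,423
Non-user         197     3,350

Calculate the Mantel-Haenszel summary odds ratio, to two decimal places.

0.49

OR_MH = Σ(aᵢdᵢ/nᵢ) / Σ(bᵢcᵢ/nᵢ), where nᵢ is the stratum total.
Stratum 1 (< 50 years): n = 3882; a·d/n = 126·2346/3882 = 76.1453; b·c/n = 708·702/3882 = 128.0309
Stratum 2 (≥ 50 years): n = 4992; a·d/n = 22·3350/4992 = 14.7636; b·c/n = 1423·197/4992 = 56.1560
OR_MH = (76.1453 + 14.7636) / (128.0309 + 56.1560) = 90.9089 / 184.1870 = 0.49357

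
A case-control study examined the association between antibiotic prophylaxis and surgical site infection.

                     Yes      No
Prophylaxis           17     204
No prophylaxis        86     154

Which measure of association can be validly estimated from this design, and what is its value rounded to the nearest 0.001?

Cells: a = 17, b = 204, c = 86, d = 154.
This is a case-control study: participants were sampled on outcome status, so risks in the source population cannot be estimated directly — relative risk is not valid here. The odds ratio is the appropriate measure.
OR = (a·d)/(b·c) = (17 × 154) / (204 × 86) = 2618 / 17544 = 0.14922

0.149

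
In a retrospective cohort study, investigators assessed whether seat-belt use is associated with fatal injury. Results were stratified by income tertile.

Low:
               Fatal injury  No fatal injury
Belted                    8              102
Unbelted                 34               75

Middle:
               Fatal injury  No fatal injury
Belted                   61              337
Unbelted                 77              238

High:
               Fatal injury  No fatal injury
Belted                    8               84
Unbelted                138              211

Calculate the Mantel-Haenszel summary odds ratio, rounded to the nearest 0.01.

0.34

OR_MH = Σ(aᵢdᵢ/nᵢ) / Σ(bᵢcᵢ/nᵢ), where nᵢ is the stratum total.
Stratum 1 (Low): n = 219; a·d/n = 8·75/219 = 2.7397; b·c/n = 102·34/219 = 15.8356
Stratum 2 (Middle): n = 713; a·d/n = 61·238/713 = 20.3619; b·c/n = 337·77/713 = 36.3941
Stratum 3 (High): n = 441; a·d/n = 8·211/441 = 3.8277; b·c/n = 84·138/441 = 26.2857
OR_MH = (2.7397 + 20.3619 + 3.8277) / (15.8356 + 36.3941 + 26.2857) = 26.9292 / 78.5154 = 0.34298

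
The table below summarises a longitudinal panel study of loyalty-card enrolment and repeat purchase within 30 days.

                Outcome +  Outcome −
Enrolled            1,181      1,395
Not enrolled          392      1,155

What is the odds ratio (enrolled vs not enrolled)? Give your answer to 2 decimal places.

2.49

Cells: a = 1181, b = 1395, c = 392, d = 1155.
OR = (a·d)/(b·c) = (1181 × 1155) / (1395 × 392) = 1364055 / 546840 = 2.49443
The odds of repeat purchase within 30 days are about 2.49 times as high in the enrolled group.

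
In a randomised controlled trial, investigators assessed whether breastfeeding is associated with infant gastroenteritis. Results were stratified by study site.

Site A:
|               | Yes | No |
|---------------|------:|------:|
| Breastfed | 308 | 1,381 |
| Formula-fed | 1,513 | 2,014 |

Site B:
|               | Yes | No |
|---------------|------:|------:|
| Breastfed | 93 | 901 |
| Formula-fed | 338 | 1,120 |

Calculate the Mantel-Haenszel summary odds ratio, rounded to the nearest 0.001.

0.308

OR_MH = Σ(aᵢdᵢ/nᵢ) / Σ(bᵢcᵢ/nᵢ), where nᵢ is the stratum total.
Stratum 1 (Site A): n = 5216; a·d/n = 308·2014/5216 = 118.9248; b·c/n = 1381·1513/5216 = 400.5853
Stratum 2 (Site B): n = 2452; a·d/n = 93·1120/2452 = 42.4796; b·c/n = 901·338/2452 = 124.1998
OR_MH = (118.9248 + 42.4796) / (400.5853 + 124.1998) = 161.4045 / 524.7852 = 0.30756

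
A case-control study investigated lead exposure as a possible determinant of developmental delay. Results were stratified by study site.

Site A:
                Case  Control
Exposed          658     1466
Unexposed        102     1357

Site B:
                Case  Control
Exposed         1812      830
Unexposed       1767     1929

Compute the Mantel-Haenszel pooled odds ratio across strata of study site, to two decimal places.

2.93

OR_MH = Σ(aᵢdᵢ/nᵢ) / Σ(bᵢcᵢ/nᵢ), where nᵢ is the stratum total.
Stratum 1 (Site A): n = 3583; a·d/n = 658·1357/3583 = 249.2063; b·c/n = 1466·102/3583 = 41.7337
Stratum 2 (Site B): n = 6338; a·d/n = 1812·1929/6338 = 551.4907; b·c/n = 830·1767/6338 = 231.3995
OR_MH = (249.2063 + 551.4907) / (41.7337 + 231.3995) = 800.6969 / 273.1332 = 2.93153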